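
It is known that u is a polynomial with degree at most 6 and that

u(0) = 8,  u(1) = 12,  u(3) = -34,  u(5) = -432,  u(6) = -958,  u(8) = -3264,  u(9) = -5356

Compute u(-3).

Write u(n) = an^6 + bn^5 + cn^4 + dn³ + en² + pn + q; the 7 given values yield a linear system in the 7 coefficients.
Solving, the top 2 coefficients vanish, and u(n) = -n^4 + 2n³ - 4n² + 7n + 8.
Then u(-3) = -184.

-184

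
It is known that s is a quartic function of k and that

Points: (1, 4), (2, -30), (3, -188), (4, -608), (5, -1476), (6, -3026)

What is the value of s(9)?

Write s(k) = ak^4 + bk³ + ck² + dk + e; the 6 given values yield a linear system in the 5 coefficients.
Solving, s(k) = -2k^4 - 3k³ + 6k² - k + 4.
Then s(9) = -14828.

-14828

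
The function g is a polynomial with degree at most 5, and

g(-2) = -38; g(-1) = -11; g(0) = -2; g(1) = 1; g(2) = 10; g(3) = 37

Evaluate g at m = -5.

-347

First differences: 27, 9, 3, 9, 27. Second differences: -18, -6, 6, 18. Third differences: 12, 12, 12.
Level-3 differences are constant, so g has degree 3.
Fitting a degree-3 polynomial gives g(m) = 2m³ - 3m² + 4m - 2.
Then g(-5) = -347.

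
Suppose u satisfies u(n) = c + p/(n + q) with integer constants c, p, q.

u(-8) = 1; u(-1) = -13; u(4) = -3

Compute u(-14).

0

(u(n) − c)(n + q) = p for each data point; the three points give a linear system in c and q, then p follows.
Solving: c = -1, q = 2, p = -12, so u(n) = -1 − 12/(n + 2).
Then u(-14) = -1 − 12/(-12) = 0.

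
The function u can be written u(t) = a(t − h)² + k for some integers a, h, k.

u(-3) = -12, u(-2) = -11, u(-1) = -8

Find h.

First differences 1, 3; second difference 2 = 2a, so a = 1.
Expanding, the t-coefficient is −2ah = -2h; matching it to the data gives h = -3, and then k = -12.
So u(t) = 1(t + 3)² − 12.
Hence h = -3.

-3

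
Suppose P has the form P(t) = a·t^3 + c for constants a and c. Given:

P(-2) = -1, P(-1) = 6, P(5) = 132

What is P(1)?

From P(-2) = -1 and P(-1) = 6: -8a + c = -1 and -1a + c = 6.
Subtracting: 7a = 7, so a = 1; then c = -1 − 1·(-8) = 7.
So P(t) = 1t³ + 7, and P(1) = 8.

8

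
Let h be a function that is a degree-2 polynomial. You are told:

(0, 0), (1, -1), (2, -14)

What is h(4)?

Write h(m) = am² + bm + c; the 3 given values yield a linear system in the 3 coefficients.
Solving, h(m) = -6m² + 5m.
Then h(4) = -76.

-76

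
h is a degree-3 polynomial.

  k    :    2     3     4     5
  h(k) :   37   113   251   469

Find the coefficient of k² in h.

Write h(k) = ak³ + bk² + ck + d; the 4 given values yield a linear system in the 4 coefficients.
Solving, h(k) = 3k³ + 4k² - k - 1.
The coefficient of k² is 4.

4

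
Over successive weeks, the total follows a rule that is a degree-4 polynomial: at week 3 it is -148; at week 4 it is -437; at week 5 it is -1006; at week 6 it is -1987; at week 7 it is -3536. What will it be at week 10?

-13511

Write the value at n as g(n).
Write g(n) = an^4 + bn³ + cn² + dn + e; the 5 given values yield a linear system in the 5 coefficients.
Solving, g(n) = -n^4 - 4n³ + 5n² - n - 1.
Then g(10) = -13511.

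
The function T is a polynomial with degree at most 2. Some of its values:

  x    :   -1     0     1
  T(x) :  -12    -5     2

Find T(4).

First differences: 7, 7.
Level-1 differences are constant, so T has degree 1.
Fitting a degree-1 polynomial gives T(x) = 7x - 5.
Then T(4) = 23.

23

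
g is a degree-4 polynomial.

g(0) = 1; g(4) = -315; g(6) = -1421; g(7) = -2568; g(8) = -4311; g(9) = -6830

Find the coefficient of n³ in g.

Write g(n) = an^4 + bn³ + cn² + dn + e; the 6 given values yield a linear system in the 5 coefficients.
Solving, g(n) = -n^4 - 3n² - 3n + 1.
The coefficient of n³ is 0.

0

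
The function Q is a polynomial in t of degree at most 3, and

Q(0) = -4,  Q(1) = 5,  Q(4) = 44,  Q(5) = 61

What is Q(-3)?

-19

Write Q(t) = at³ + bt² + ct + d; the 4 given values yield a linear system in the 4 coefficients.
Solving, the leading coefficient vanishes, and Q(t) = t² + 8t - 4.
Then Q(-3) = -19.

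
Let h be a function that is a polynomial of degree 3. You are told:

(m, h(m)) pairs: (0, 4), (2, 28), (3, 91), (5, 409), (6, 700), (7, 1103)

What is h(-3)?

-47

Write h(m) = am³ + bm² + cm + d; the 6 given values yield a linear system in the 4 coefficients.
Solving, h(m) = 3m³ + 2m² - 4m + 4.
Then h(-3) = -47.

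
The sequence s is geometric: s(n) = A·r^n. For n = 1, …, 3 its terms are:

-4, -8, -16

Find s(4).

Consecutive ratio: -8/(-4) = 2, and -16/(-8) = 2, so r = 2.
Then A·2^1 = -4 gives A = -2, and s(n) = -2·2^n.
s(4) = -2·2^4 = -32.

-32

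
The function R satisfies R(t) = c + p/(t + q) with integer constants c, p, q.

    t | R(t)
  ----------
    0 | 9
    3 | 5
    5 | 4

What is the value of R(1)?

(R(t) − c)(t + q) = p for each data point; the three points give a linear system in c and q, then p follows.
Solving: c = 1, q = 3, p = 24, so R(t) = 1 + 24/(t + 3).
Then R(1) = 1 + 24/4 = 7.

7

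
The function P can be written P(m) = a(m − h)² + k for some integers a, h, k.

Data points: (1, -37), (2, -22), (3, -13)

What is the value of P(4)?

First differences 15, 9; second difference -6 = 2a, so a = -3.
Expanding, the m-coefficient is −2ah = 6h; matching it to the data gives h = 4, and then k = -10.
So P(m) = -3(m − 4)² − 10.
P(4) = -3·0² − 10 = -10.

-10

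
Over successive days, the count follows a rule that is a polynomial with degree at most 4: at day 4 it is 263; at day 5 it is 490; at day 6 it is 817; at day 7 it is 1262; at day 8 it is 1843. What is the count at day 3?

Write the value at t as s(t).
First differences: 227, 327, 445, 581. Second differences: 100, 118, 136. Third differences: 18, 18.
Level-3 differences are constant, so s has degree 3.
Fitting a degree-3 polynomial gives s(t) = 3t³ + 5t² - t - 5.
Then s(3) = 118.

118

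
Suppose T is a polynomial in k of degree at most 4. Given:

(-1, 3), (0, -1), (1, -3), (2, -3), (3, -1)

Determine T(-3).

First differences: -4, -2, 0, 2. Second differences: 2, 2, 2.
Level-2 differences are constant, so T has degree 2.
Fitting a degree-2 polynomial gives T(k) = k² - 3k - 1.
Then T(-3) = 17.

17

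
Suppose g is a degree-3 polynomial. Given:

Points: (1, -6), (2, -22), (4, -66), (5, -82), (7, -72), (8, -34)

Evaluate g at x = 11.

284

Write g(x) = ax³ + bx² + cx + d; the 6 given values yield a linear system in the 4 coefficients.
Solving, g(x) = x³ - 9x² + 4x - 2.
Then g(11) = 284.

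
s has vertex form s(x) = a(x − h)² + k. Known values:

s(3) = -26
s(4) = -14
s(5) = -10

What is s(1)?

-74

First differences 12, 4; second difference -8 = 2a, so a = -4.
Expanding, the x-coefficient is −2ah = 8h; matching it to the data gives h = 5, and then k = -10.
So s(x) = -4(x − 5)² − 10.
s(1) = -4·(-4)² − 10 = -74.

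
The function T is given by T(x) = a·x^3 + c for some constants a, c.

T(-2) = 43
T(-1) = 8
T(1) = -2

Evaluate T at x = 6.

From T(-2) = 43 and T(-1) = 8: -8a + c = 43 and -1a + c = 8.
Subtracting: 7a = -35, so a = -5; then c = 43 − (-5)·(-8) = 3.
So T(x) = -5x³ + 3, and T(6) = -1077.

-1077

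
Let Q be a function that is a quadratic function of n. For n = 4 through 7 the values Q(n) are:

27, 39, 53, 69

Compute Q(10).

129

First differences: 12, 14, 16. Second differences: 2, 2.
Level-2 differences are constant, so Q has degree 2.
Fitting a degree-2 polynomial gives Q(n) = n² + 3n - 1.
Then Q(10) = 129.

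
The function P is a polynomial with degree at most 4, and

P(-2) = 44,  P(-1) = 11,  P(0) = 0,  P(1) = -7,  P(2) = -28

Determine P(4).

-184

First differences: -33, -11, -7, -21. Second differences: 22, 4, -14. Third differences: -18, -18.
Level-3 differences are constant, so P has degree 3.
Fitting a degree-3 polynomial gives P(x) = -3x³ + 2x² - 6x.
Then P(4) = -184.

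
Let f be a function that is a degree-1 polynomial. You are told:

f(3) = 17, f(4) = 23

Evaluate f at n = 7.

41

Write f(n) = an + b; the 2 given values yield a linear system in the 2 coefficients.
Solving, f(n) = 6n - 1.
Then f(7) = 41.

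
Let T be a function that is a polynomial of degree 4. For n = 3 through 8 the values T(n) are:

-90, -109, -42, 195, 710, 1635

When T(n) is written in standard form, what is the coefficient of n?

First differences: -19, 67, 237, 515, 925. Second differences: 86, 170, 278, 410. Third differences: 84, 108, 132. Fourth differences: 24, 24.
Level-4 differences are constant, so T has degree 4.
Fitting a degree-4 polynomial gives T(n) = n^4 - 4n³ - 6n² - 4n + 3.
The coefficient of n is -4.

-4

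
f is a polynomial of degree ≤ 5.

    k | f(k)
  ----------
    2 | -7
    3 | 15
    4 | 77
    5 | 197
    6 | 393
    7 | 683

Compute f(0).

-3

Write f(k) = ak^5 + bk^4 + ck³ + dk² + ek + p; the 6 given values yield a linear system in the 6 coefficients.
Solving, the top 2 coefficients vanish, and f(k) = 3k³ - 7k² - 3.
Then f(0) = -3.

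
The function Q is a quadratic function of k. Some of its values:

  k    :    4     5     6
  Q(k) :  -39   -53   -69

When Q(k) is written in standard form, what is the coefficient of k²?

Write Q(k) = ak² + bk + c; the 3 given values yield a linear system in the 3 coefficients.
Solving, Q(k) = -k² - 5k - 3.
The coefficient of k² is -1.

-1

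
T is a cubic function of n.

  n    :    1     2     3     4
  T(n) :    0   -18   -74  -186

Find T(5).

Write T(n) = an³ + bn² + cn + d; the 4 given values yield a linear system in the 4 coefficients.
Solving, T(n) = -3n³ - n² + 6n - 2.
Then T(5) = -372.

-372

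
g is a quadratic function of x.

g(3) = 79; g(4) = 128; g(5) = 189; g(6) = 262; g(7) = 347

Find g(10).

First differences: 49, 61, 73, 85. Second differences: 12, 12, 12.
Level-2 differences are constant, so g has degree 2.
Fitting a degree-2 polynomial gives g(x) = 6x² + 7x + 4.
Then g(10) = 674.

674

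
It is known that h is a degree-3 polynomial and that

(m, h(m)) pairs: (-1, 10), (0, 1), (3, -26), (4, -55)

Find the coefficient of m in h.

-6

Write h(m) = am³ + bm² + cm + d; the 4 given values yield a linear system in the 4 coefficients.
Solving, h(m) = -m³ + 2m² - 6m + 1.
The coefficient of m is -6.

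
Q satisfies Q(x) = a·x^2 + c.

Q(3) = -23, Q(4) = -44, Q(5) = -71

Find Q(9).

-239

From Q(3) = -23 and Q(4) = -44: 9a + c = -23 and 16a + c = -44.
Subtracting: 7a = -21, so a = -3; then c = -23 − (-3)·9 = 4.
So Q(x) = -3x² + 4, and Q(9) = -239.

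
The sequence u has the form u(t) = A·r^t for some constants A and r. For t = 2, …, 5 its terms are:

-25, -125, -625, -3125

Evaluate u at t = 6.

Consecutive ratio: -125/(-25) = 5, and -625/(-125) = 5, so r = 5.
Then A·5^2 = -25 gives A = -1, and u(t) = -1·5^t.
u(6) = -1·5^6 = -15625.

-15625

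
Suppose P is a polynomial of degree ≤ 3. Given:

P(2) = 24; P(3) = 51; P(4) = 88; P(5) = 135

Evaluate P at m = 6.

192

First differences: 27, 37, 47. Second differences: 10, 10.
Level-2 differences are constant, so P has degree 2.
Extending the table by one column gives the next first difference 57, so P(6) = 135 + 57 = 192.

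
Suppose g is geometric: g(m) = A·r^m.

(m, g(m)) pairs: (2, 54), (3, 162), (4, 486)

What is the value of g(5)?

1458

Consecutive ratio: 162/54 = 3, and 486/162 = 3, so r = 3.
Then A·3^2 = 54 gives A = 6, and g(m) = 6·3^m.
g(5) = 6·3^5 = 1458.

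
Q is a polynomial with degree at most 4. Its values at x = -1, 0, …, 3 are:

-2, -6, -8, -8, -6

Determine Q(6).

12

First differences: -4, -2, 0, 2. Second differences: 2, 2, 2.
Level-2 differences are constant, so Q has degree 2.
Fitting a degree-2 polynomial gives Q(x) = x² - 3x - 6.
Then Q(6) = 12.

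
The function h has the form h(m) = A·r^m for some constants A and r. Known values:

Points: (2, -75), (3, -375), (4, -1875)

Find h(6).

Consecutive ratio: -375/(-75) = 5, and -1875/(-375) = 5, so r = 5.
Then A·5^2 = -75 gives A = -3, and h(m) = -3·5^m.
h(6) = -3·5^6 = -46875.

-46875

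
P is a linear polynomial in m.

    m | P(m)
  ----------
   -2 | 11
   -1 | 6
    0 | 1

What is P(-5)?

Write P(m) = am + b; the 3 given values yield a linear system in the 2 coefficients.
Solving, P(m) = -5m + 1.
Then P(-5) = 26.

26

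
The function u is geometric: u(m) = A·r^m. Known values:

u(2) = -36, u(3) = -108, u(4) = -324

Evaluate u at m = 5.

Consecutive ratio: -108/(-36) = 3, and -324/(-108) = 3, so r = 3.
Then A·3^2 = -36 gives A = -4, and u(m) = -4·3^m.
u(5) = -4·3^5 = -972.

-972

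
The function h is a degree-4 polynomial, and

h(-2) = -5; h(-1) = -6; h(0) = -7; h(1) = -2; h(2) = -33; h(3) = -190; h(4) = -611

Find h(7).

-5558

Write h(t) = at^4 + bt³ + ct² + dt + e; the 7 given values yield a linear system in the 5 coefficients.
Solving, h(t) = -2t^4 - 3t³ + 5t² + 5t - 7.
Then h(7) = -5558.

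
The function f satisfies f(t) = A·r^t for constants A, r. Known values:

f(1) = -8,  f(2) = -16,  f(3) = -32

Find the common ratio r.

2

Consecutive ratio: -16/(-8) = 2, and -32/(-16) = 2, so r = 2.
Then A·2^1 = -8 gives A = -4, and f(t) = -4·2^t.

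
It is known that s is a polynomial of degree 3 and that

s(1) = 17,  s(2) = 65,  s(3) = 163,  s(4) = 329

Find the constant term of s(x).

Write s(x) = ax³ + bx² + cx + d; the 4 given values yield a linear system in the 4 coefficients.
Solving, s(x) = 3x³ + 7x² + 6x + 1.
The constant term is s(0) = 1.

1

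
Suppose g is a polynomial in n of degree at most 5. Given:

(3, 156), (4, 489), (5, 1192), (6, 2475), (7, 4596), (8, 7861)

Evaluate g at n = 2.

31

First differences: 333, 703, 1283, 2121, 3265. Second differences: 370, 580, 838, 1144. Third differences: 210, 258, 306. Fourth differences: 48, 48.
Level-4 differences are constant, so g has degree 4.
Fitting a degree-4 polynomial gives g(n) = 2n^4 - n³ + 3n² - n - 3.
Then g(2) = 31.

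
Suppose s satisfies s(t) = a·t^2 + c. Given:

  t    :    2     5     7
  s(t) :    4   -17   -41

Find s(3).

-1

From s(2) = 4 and s(5) = -17: 4a + c = 4 and 25a + c = -17.
Subtracting: 21a = -21, so a = -1; then c = 4 − (-1)·4 = 8.
So s(t) = -1t² + 8, and s(3) = -1.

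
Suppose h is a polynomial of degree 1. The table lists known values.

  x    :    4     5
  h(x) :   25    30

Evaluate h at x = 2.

15

Write h(x) = ax + b; the 2 given values yield a linear system in the 2 coefficients.
Solving, h(x) = 5x + 5.
Then h(2) = 15.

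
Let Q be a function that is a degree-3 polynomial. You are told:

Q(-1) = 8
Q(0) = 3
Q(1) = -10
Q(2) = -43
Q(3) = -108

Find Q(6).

Write Q(t) = at³ + bt² + ct + d; the 5 given values yield a linear system in the 4 coefficients.
Solving, Q(t) = -2t³ - 4t² - 7t + 3.
Then Q(6) = -615.

-615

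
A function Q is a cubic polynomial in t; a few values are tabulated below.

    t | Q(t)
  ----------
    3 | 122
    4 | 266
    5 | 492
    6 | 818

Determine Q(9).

2576

Write Q(t) = at³ + bt² + ct + d; the 4 given values yield a linear system in the 4 coefficients.
Solving, Q(t) = 3t³ + 5t² - 2t + 2.
Then Q(9) = 2576.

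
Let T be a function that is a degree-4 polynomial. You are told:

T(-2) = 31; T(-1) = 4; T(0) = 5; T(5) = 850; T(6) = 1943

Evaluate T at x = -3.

Write T(x) = ax^4 + bx³ + cx² + dx + e; the 5 given values yield a linear system in the 5 coefficients.
Solving, T(x) = 2x^4 - 2x³ - 6x² - x + 5.
Then T(-3) = 170.

170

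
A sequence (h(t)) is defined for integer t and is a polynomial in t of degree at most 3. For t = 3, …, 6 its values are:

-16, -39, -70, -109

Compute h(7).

-156

Write h(t) = at³ + bt² + ct + d; the 4 given values yield a linear system in the 4 coefficients.
Solving, the leading coefficient vanishes, and h(t) = -4t² + 5t + 5.
Then h(7) = -156.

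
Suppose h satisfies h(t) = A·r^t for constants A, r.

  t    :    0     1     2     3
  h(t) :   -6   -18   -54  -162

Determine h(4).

-486

Consecutive ratio: -18/(-6) = 3, and -54/(-18) = 3, so r = 3.
Then A·3^0 = -6 gives A = -6, and h(t) = -6·3^t.
h(4) = -6·3^4 = -486.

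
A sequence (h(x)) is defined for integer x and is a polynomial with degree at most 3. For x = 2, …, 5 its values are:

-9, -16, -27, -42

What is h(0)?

-7

Write h(x) = ax³ + bx² + cx + d; the 4 given values yield a linear system in the 4 coefficients.
Solving, the leading coefficient vanishes, and h(x) = -2x² + 3x - 7.
The constant term is h(0) = -7.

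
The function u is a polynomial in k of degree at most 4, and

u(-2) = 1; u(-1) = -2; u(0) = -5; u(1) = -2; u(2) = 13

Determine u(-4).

-17

First differences: -3, -3, 3, 15. Second differences: 0, 6, 12. Third differences: 6, 6.
Level-3 differences are constant, so u has degree 3.
Fitting a degree-3 polynomial gives u(k) = k³ + 3k² - k - 5.
Then u(-4) = -17.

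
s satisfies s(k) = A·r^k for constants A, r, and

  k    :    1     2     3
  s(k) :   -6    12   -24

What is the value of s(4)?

Consecutive ratio: 12/(-6) = -2, and -24/12 = -2, so r = -2.
Then A·(-2)^1 = -6 gives A = 3, and s(k) = 3·(-2)^k.
s(4) = 3·(-2)^4 = 48.

48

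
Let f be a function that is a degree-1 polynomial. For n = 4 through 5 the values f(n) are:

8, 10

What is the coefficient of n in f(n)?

2

Write f(n) = an + b; the 2 given values yield a linear system in the 2 coefficients.
Solving, f(n) = 2n.
The coefficient of n is 2.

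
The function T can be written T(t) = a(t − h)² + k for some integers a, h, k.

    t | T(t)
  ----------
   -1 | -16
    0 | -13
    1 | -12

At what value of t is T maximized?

1

First differences 3, 1; second difference -2 = 2a, so a = -1.
Expanding, the t-coefficient is −2ah = 2h; matching it to the data gives h = 1, and then k = -12.
So T(t) = -1(t − 1)² − 12.
Hence h = 1.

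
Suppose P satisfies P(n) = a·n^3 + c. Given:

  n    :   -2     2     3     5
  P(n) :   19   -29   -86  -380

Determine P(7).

-1034

From P(-2) = 19 and P(2) = -29: -8a + c = 19 and 8a + c = -29.
Subtracting: 16a = -48, so a = -3; then c = 19 − (-3)·(-8) = -5.
So P(n) = -3n³ − 5, and P(7) = -1034.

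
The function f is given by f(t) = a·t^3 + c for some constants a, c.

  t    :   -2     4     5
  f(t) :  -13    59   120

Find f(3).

From f(-2) = -13 and f(4) = 59: -8a + c = -13 and 64a + c = 59.
Subtracting: 72a = 72, so a = 1; then c = -13 − 1·(-8) = -5.
So f(t) = 1t³ − 5, and f(3) = 22.

22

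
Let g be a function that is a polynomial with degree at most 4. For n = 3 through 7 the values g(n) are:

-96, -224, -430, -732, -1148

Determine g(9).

-2394

First differences: -128, -206, -302, -416. Second differences: -78, -96, -114. Third differences: -18, -18.
Level-3 differences are constant, so g has degree 3.
Fitting a degree-3 polynomial gives g(n) = -3n³ - 3n² + 4n.
Then g(9) = -2394.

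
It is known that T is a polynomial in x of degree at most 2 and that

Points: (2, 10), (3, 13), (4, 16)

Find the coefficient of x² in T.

0

Write T(x) = ax² + bx + c; the 3 given values yield a linear system in the 3 coefficients.
Solving, the leading coefficient vanishes, and T(x) = 3x + 4.
The coefficient of x² is 0.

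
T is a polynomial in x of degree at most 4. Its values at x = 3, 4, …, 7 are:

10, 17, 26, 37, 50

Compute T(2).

First differences: 7, 9, 11, 13. Second differences: 2, 2, 2.
Level-2 differences are constant, so T has degree 2.
Fitting a degree-2 polynomial gives T(x) = x² + 1.
Then T(2) = 5.

5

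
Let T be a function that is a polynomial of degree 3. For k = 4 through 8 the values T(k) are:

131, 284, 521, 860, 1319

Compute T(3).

44

First differences: 153, 237, 339, 459. Second differences: 84, 102, 120. Third differences: 18, 18.
Level-3 differences are constant, so T has degree 3.
Fitting a degree-3 polynomial gives T(k) = 3k³ - 3k² - 3k - 1.
Then T(3) = 44.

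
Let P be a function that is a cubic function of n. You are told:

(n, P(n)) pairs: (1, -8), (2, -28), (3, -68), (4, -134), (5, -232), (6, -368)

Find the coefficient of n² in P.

First differences: -20, -40, -66, -98, -136. Second differences: -20, -26, -32, -38. Third differences: -6, -6, -6.
Level-3 differences are constant, so P has degree 3.
Fitting a degree-3 polynomial gives P(n) = -n³ - 4n² - n - 2.
The coefficient of n² is -4.

-4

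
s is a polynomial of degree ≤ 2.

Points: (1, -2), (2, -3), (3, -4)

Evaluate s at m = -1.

0

Write s(m) = am² + bm + c; the 3 given values yield a linear system in the 3 coefficients.
Solving, the leading coefficient vanishes, and s(m) = -m - 1.
Then s(-1) = 0.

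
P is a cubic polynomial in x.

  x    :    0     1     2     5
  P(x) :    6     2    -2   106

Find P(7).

398

Write P(x) = ax³ + bx² + cx + d; the 4 given values yield a linear system in the 4 coefficients.
Solving, P(x) = 2x³ - 6x² + 6.
Then P(7) = 398.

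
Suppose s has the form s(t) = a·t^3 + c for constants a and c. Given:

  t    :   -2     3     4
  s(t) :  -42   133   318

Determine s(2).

38

From s(-2) = -42 and s(3) = 133: -8a + c = -42 and 27a + c = 133.
Subtracting: 35a = 175, so a = 5; then c = -42 − 5·(-8) = -2.
So s(t) = 5t³ − 2, and s(2) = 38.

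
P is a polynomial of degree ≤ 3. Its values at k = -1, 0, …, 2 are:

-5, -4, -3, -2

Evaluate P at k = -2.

First differences: 1, 1, 1.
Level-1 differences are constant, so P has degree 1.
Fitting a degree-1 polynomial gives P(k) = k - 4.
Then P(-2) = -6.

-6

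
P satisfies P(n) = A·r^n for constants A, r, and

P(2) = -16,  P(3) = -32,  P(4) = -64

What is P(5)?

Consecutive ratio: -32/(-16) = 2, and -64/(-32) = 2, so r = 2.
Then A·2^2 = -16 gives A = -4, and P(n) = -4·2^n.
P(5) = -4·2^5 = -128.

-128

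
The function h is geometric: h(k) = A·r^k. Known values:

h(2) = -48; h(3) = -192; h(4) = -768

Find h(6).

Consecutive ratio: -192/(-48) = 4, and -768/(-192) = 4, so r = 4.
Then A·4^2 = -48 gives A = -3, and h(k) = -3·4^k.
h(6) = -3·4^6 = -12288.

-12288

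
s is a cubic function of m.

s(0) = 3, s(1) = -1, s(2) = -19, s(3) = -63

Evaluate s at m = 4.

-145

Write s(m) = am³ + bm² + cm + d; the 4 given values yield a linear system in the 4 coefficients.
Solving, s(m) = -2m³ - m² - m + 3.
Then s(4) = -145.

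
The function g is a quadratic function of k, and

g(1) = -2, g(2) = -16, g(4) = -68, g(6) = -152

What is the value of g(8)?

Write g(k) = ak² + bk + c; the 4 given values yield a linear system in the 3 coefficients.
Solving, g(k) = -4k² - 2k + 4.
Then g(8) = -268.

-268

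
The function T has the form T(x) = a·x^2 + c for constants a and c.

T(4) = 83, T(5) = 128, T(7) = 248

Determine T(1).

From T(4) = 83 and T(5) = 128: 16a + c = 83 and 25a + c = 128.
Subtracting: 9a = 45, so a = 5; then c = 83 − 5·16 = 3.
So T(x) = 5x² + 3, and T(1) = 8.

8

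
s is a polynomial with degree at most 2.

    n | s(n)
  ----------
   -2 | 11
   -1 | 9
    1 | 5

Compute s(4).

Write s(n) = an² + bn + c; the 3 given values yield a linear system in the 3 coefficients.
Solving, the leading coefficient vanishes, and s(n) = -2n + 7.
Then s(4) = -1.

-1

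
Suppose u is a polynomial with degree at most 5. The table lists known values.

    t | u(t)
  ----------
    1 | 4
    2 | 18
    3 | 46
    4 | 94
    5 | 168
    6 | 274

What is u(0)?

First differences: 14, 28, 48, 74, 106. Second differences: 14, 20, 26, 32. Third differences: 6, 6, 6.
Level-3 differences are constant, so u has degree 3.
Fitting a degree-3 polynomial gives u(t) = t³ + t² + 4t - 2.
Then u(0) = -2.

-2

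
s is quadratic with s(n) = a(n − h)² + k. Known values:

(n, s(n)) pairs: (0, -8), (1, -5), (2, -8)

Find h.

First differences 3, -3; second difference -6 = 2a, so a = -3.
Expanding, the n-coefficient is −2ah = 6h; matching it to the data gives h = 1, and then k = -5.
So s(n) = -3(n − 1)² − 5.
Hence h = 1.

1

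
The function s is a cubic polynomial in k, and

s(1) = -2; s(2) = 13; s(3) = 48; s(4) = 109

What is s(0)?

Write s(k) = ak³ + bk² + ck + d; the 4 given values yield a linear system in the 4 coefficients.
Solving, s(k) = k³ + 4k² - 4k - 3.
The constant term is s(0) = -3.

-3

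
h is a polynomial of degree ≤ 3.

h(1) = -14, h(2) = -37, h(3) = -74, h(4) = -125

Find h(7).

Write h(t) = at³ + bt² + ct + d; the 4 given values yield a linear system in the 4 coefficients.
Solving, the leading coefficient vanishes, and h(t) = -7t² - 2t - 5.
Then h(7) = -362.

-362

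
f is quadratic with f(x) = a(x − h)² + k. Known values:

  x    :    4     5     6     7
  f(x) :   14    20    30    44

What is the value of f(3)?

First differences 6, 10, 14; second difference 4 = 2a, so a = 2.
Expanding, the x-coefficient is −2ah = -4h; matching it to the data gives h = 3, and then k = 12.
So f(x) = 2(x − 3)² + 12.
f(3) = 2·0² + 12 = 12.

12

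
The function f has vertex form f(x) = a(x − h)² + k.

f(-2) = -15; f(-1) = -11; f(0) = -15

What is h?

First differences 4, -4; second difference -8 = 2a, so a = -4.
Expanding, the x-coefficient is −2ah = 8h; matching it to the data gives h = -1, and then k = -11.
So f(x) = -4(x + 1)² − 11.
Hence h = -1.

-1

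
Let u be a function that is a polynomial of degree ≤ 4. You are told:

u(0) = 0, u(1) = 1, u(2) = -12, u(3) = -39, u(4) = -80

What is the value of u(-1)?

First differences: 1, -13, -27, -41. Second differences: -14, -14, -14.
Level-2 differences are constant, so u has degree 2.
Fitting a degree-2 polynomial gives u(m) = -7m² + 8m.
Then u(-1) = -15.

-15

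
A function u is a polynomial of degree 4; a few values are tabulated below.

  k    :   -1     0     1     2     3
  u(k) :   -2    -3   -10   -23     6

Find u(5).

Write u(k) = ak^4 + bk³ + ck² + dk + e; the 5 given values yield a linear system in the 5 coefficients.
Solving, u(k) = 2k^4 - 4k³ - 5k² - 3.
Then u(5) = 622.

622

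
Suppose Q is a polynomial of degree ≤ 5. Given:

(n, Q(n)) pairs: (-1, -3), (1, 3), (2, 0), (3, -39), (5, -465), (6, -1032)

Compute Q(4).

Write Q(n) = an^5 + bn^4 + cn³ + dn² + en + p; the 6 given values yield a linear system in the 6 coefficients.
Solving, the leading coefficient vanishes, and Q(n) = -n^4 + n³ + n² + 2n.
Then Q(4) = -168.

-168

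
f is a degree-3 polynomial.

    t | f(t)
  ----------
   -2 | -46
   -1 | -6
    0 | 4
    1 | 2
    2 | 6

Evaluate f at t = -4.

-288

First differences: 40, 10, -2, 4. Second differences: -30, -12, 6. Third differences: 18, 18.
Level-3 differences are constant, so f has degree 3.
Fitting a degree-3 polynomial gives f(t) = 3t³ - 6t² + t + 4.
Then f(-4) = -288.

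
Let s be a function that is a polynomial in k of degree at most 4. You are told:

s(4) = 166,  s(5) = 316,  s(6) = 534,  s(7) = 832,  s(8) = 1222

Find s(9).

Write s(k) = ak^4 + bk³ + ck² + dk + e; the 5 given values yield a linear system in the 5 coefficients.
Solving, the leading coefficient vanishes, and s(k) = 2k³ + 4k² - 8k + 6.
Then s(9) = 1716.

1716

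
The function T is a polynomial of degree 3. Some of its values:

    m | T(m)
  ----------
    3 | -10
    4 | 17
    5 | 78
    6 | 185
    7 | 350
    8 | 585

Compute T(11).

1830

Write T(m) = am³ + bm² + cm + d; the 6 given values yield a linear system in the 4 coefficients.
Solving, T(m) = 2m³ - 7m² + 2m - 7.
Then T(11) = 1830.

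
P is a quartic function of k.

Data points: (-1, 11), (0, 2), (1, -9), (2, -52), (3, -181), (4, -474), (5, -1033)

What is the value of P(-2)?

24

First differences: -9, -11, -43, -129, -293, -559. Second differences: -2, -32, -86, -164, -266. Third differences: -30, -54, -78, -102. Fourth differences: -24, -24, -24.
Level-4 differences are constant, so P has degree 4.
Fitting a degree-4 polynomial gives P(k) = -k^4 - 3k³ - 7k + 2.
Then P(-2) = 24.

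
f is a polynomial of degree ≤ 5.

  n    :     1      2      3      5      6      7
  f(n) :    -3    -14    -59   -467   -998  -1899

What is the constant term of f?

-2

Write f(n) = an^5 + bn^4 + cn³ + dn² + en + p; the 6 given values yield a linear system in the 6 coefficients.
Solving, the leading coefficient vanishes, and f(n) = -n^4 + 2n³ - 4n² + 2n - 2.
The constant term is f(0) = -2.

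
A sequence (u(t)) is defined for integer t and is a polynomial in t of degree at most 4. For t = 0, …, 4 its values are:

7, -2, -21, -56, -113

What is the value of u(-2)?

First differences: -9, -19, -35, -57. Second differences: -10, -16, -22. Third differences: -6, -6.
Level-3 differences are constant, so u has degree 3.
Fitting a degree-3 polynomial gives u(t) = -t³ - 2t² - 6t + 7.
Then u(-2) = 19.

19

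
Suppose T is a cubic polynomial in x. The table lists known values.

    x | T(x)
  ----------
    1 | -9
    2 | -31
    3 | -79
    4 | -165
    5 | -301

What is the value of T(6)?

-499

Write T(x) = ax³ + bx² + cx + d; the 5 given values yield a linear system in the 4 coefficients.
Solving, T(x) = -2x³ - x² - 5x - 1.
Then T(6) = -499.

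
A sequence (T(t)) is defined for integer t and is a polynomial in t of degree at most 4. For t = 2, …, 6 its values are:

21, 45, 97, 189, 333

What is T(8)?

Write T(t) = at^4 + bt³ + ct² + dt + e; the 5 given values yield a linear system in the 5 coefficients.
Solving, the leading coefficient vanishes, and T(t) = 2t³ - 4t² + 6t + 9.
Then T(8) = 825.

825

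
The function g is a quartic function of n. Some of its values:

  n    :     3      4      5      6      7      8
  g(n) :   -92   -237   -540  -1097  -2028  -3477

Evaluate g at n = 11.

-12732

First differences: -145, -303, -557, -931, -1449. Second differences: -158, -254, -374, -518. Third differences: -96, -120, -144. Fourth differences: -24, -24.
Level-4 differences are constant, so g has degree 4.
Fitting a degree-4 polynomial gives g(n) = -n^4 + 2n³ - 6n² - 2n - 5.
Then g(11) = -12732.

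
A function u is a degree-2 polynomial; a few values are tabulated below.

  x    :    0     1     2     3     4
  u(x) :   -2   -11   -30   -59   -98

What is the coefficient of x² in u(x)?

First differences: -9, -19, -29, -39. Second differences: -10, -10, -10.
Level-2 differences are constant, so u has degree 2.
Fitting a degree-2 polynomial gives u(x) = -5x² - 4x - 2.
The coefficient of x² is -5.

-5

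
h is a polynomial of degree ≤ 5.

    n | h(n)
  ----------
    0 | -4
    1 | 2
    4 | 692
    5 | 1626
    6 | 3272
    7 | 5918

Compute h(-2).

-40

Write h(n) = an^5 + bn^4 + cn³ + dn² + en + p; the 6 given values yield a linear system in the 6 coefficients.
Solving, the leading coefficient vanishes, and h(n) = 2n^4 + 4n³ - 6n² + 6n - 4.
Then h(-2) = -40.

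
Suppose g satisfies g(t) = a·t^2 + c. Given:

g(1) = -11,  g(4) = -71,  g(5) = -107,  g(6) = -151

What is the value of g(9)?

From g(1) = -11 and g(4) = -71: 1a + c = -11 and 16a + c = -71.
Subtracting: 15a = -60, so a = -4; then c = -11 − (-4)·1 = -7.
So g(t) = -4t² − 7, and g(9) = -331.

-331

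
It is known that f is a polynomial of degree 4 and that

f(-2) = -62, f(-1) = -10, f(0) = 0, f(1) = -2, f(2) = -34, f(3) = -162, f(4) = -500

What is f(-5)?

-1490

First differences: 52, 10, -2, -32, -128, -338. Second differences: -42, -12, -30, -96, -210. Third differences: 30, -18, -66, -114. Fourth differences: -48, -48, -48.
Level-4 differences are constant, so f has degree 4.
Fitting a degree-4 polynomial gives f(k) = -2k^4 + k³ - 4k² + 3k.
Then f(-5) = -1490.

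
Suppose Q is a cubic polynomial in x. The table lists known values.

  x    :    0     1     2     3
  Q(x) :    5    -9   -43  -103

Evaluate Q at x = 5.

Write Q(x) = ax³ + bx² + cx + d; the 4 given values yield a linear system in the 4 coefficients.
Solving, Q(x) = -x³ - 7x² - 6x + 5.
Then Q(5) = -325.

-325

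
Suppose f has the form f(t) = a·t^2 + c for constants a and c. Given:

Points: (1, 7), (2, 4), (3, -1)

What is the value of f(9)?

-73

From f(1) = 7 and f(2) = 4: 1a + c = 7 and 4a + c = 4.
Subtracting: 3a = -3, so a = -1; then c = 7 − (-1)·1 = 8.
So f(t) = -1t² + 8, and f(9) = -73.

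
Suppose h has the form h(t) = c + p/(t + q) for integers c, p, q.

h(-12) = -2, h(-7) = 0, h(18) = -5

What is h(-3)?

16

(h(t) − c)(t + q) = p for each data point; the three points give a linear system in c and q, then p follows.
Solving: c = -4, q = 2, p = -20, so h(t) = -4 − 20/(t + 2).
Then h(-3) = -4 − 20/(-1) = 16.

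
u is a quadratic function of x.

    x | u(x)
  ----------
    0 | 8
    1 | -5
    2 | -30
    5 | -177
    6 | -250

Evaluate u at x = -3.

Write u(x) = ax² + bx + c; the 5 given values yield a linear system in the 3 coefficients.
Solving, u(x) = -6x² - 7x + 8.
Then u(-3) = -25.

-25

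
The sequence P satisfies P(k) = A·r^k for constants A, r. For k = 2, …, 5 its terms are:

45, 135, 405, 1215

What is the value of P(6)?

3645

Consecutive ratio: 135/45 = 3, and 405/135 = 3, so r = 3.
Then A·3^2 = 45 gives A = 5, and P(k) = 5·3^k.
P(6) = 5·3^6 = 3645.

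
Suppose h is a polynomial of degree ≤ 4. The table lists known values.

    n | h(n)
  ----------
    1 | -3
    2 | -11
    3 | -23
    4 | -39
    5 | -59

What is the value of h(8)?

-143

Write h(n) = an^4 + bn³ + cn² + dn + e; the 5 given values yield a linear system in the 5 coefficients.
Solving, the top 2 coefficients vanish, and h(n) = -2n² - 2n + 1.
Then h(8) = -143.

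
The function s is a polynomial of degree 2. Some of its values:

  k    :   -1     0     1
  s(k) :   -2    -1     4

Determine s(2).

13

Write s(k) = ak² + bk + c; the 3 given values yield a linear system in the 3 coefficients.
Solving, s(k) = 2k² + 3k - 1.
Then s(2) = 13.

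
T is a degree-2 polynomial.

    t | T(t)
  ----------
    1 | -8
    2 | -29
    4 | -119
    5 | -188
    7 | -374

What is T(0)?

Write T(t) = at² + bt + c; the 5 given values yield a linear system in the 3 coefficients.
Solving, T(t) = -8t² + 3t - 3.
The constant term is T(0) = -3.

-3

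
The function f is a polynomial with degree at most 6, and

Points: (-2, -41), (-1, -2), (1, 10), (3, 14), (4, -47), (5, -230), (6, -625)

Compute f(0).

5

Write f(n) = an^6 + bn^5 + cn^4 + dn³ + en² + pn + q; the 7 given values yield a linear system in the 7 coefficients.
Solving, the top 2 coefficients vanish, and f(n) = -n^4 + 3n³ + 3n + 5.
Then f(0) = 5.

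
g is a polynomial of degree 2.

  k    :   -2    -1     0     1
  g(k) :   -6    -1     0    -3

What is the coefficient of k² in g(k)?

First differences: 5, 1, -3. Second differences: -4, -4.
Level-2 differences are constant, so g has degree 2.
Fitting a degree-2 polynomial gives g(k) = -2k² - k.
The coefficient of k² is -2.

-2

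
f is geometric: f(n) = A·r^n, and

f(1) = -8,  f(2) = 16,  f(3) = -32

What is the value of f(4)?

64

Consecutive ratio: 16/(-8) = -2, and -32/16 = -2, so r = -2.
Then A·(-2)^1 = -8 gives A = 4, and f(n) = 4·(-2)^n.
f(4) = 4·(-2)^4 = 64.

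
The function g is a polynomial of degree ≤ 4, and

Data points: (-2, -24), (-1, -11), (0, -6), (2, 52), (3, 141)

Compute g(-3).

Write g(t) = at^4 + bt³ + ct² + dt + e; the 5 given values yield a linear system in the 5 coefficients.
Solving, the leading coefficient vanishes, and g(t) = 3t³ + 5t² + 7t - 6.
Then g(-3) = -63.

-63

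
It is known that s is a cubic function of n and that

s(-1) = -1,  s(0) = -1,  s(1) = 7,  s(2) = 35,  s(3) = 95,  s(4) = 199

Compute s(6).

First differences: 0, 8, 28, 60, 104. Second differences: 8, 20, 32, 44. Third differences: 12, 12, 12.
Level-3 differences are constant, so s has degree 3.
Fitting a degree-3 polynomial gives s(n) = 2n³ + 4n² + 2n - 1.
Then s(6) = 587.

587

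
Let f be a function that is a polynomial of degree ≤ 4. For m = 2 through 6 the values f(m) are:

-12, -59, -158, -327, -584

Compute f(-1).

First differences: -47, -99, -169, -257. Second differences: -52, -70, -88. Third differences: -18, -18.
Level-3 differences are constant, so f has degree 3.
Fitting a degree-3 polynomial gives f(m) = -3m³ + m² + 5m - 2.
Then f(-1) = -3.

-3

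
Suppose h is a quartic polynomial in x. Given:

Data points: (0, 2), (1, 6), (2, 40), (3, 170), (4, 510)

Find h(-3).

230

Write h(x) = ax^4 + bx³ + cx² + dx + e; the 5 given values yield a linear system in the 5 coefficients.
Solving, h(x) = 2x^4 - x³ + 4x² - x + 2.
Then h(-3) = 230.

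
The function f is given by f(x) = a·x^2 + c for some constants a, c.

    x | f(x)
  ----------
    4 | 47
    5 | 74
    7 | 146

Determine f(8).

191

From f(4) = 47 and f(5) = 74: 16a + c = 47 and 25a + c = 74.
Subtracting: 9a = 27, so a = 3; then c = 47 − 3·16 = -1.
So f(x) = 3x² − 1, and f(8) = 191.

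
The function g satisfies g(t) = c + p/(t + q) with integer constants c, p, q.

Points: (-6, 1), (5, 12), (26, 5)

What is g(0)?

-8

(g(t) − c)(t + q) = p for each data point; the three points give a linear system in c and q, then p follows.
Solving: c = 4, q = -2, p = 24, so g(t) = 4 + 24/(t − 2).
Then g(0) = 4 + 24/(-2) = -8.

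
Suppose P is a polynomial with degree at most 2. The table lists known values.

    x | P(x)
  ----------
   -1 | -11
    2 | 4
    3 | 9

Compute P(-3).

Write P(x) = ax² + bx + c; the 3 given values yield a linear system in the 3 coefficients.
Solving, the leading coefficient vanishes, and P(x) = 5x - 6.
Then P(-3) = -21.

-21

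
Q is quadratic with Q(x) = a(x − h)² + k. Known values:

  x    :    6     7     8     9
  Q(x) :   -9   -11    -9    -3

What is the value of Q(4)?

7

First differences -2, 2, 6; second difference 4 = 2a, so a = 2.
Expanding, the x-coefficient is −2ah = -4h; matching it to the data gives h = 7, and then k = -11.
So Q(x) = 2(x − 7)² − 11.
Q(4) = 2·(-3)² − 11 = 7.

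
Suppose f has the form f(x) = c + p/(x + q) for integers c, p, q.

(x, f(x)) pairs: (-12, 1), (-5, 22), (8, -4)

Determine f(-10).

(f(x) − c)(x + q) = p for each data point; the three points give a linear system in c and q, then p follows.
Solving: c = -2, q = 4, p = -24, so f(x) = -2 − 24/(x + 4).
Then f(-10) = -2 − 24/(-6) = 2.

2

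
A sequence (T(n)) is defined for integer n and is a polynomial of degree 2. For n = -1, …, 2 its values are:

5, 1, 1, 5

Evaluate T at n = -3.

25

First differences: -4, 0, 4. Second differences: 4, 4.
Level-2 differences are constant, so T has degree 2.
Fitting a degree-2 polynomial gives T(n) = 2n² - 2n + 1.
Then T(-3) = 25.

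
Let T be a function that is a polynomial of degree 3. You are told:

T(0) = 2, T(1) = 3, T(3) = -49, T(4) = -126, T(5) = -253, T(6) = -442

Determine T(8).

-1054

Write T(t) = at³ + bt² + ct + d; the 6 given values yield a linear system in the 4 coefficients.
Solving, T(t) = -2t³ - t² + 4t + 2.
Then T(8) = -1054.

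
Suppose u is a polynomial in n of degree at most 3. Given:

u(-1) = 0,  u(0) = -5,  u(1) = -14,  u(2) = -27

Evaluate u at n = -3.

First differences: -5, -9, -13. Second differences: -4, -4.
Level-2 differences are constant, so u has degree 2.
Fitting a degree-2 polynomial gives u(n) = -2n² - 7n - 5.
Then u(-3) = -2.

-2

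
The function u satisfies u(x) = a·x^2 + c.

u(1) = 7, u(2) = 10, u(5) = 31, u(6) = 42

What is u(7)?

From u(1) = 7 and u(2) = 10: 1a + c = 7 and 4a + c = 10.
Subtracting: 3a = 3, so a = 1; then c = 7 − 1·1 = 6.
So u(x) = 1x² + 6, and u(7) = 55.

55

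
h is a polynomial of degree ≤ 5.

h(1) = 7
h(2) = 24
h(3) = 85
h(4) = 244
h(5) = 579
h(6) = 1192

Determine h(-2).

First differences: 17, 61, 159, 335, 613. Second differences: 44, 98, 176, 278. Third differences: 54, 78, 102. Fourth differences: 24, 24.
Level-4 differences are constant, so h has degree 4.
Fitting a degree-4 polynomial gives h(t) = t^4 - t³ + 3t² + 4.
Then h(-2) = 40.

40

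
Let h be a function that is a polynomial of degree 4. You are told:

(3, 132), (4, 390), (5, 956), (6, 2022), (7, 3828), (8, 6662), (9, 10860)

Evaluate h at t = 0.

First differences: 258, 566, 1066, 1806, 2834, 4198. Second differences: 308, 500, 740, 1028, 1364. Third differences: 192, 240, 288, 336. Fourth differences: 48, 48, 48.
Level-4 differences are constant, so h has degree 4.
Fitting a degree-4 polynomial gives h(t) = 2t^4 - 4t³ + 8t² + 6.
Then h(0) = 6.

6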